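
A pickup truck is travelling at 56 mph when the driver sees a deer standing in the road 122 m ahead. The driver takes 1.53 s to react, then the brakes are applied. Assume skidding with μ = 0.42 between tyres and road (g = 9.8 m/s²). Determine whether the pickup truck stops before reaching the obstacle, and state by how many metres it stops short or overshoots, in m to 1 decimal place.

56 mph × 0.44704 = 25.0342 m/s.
a = μg = 0.42 × 9.8 = 4.116 m/s².
Reaction distance = 25.0342 × 1.53 = 38.302 m.
Braking distance = v²/(2a) = 626.711 / 8.232 = 76.131 m.
Total stopping distance = 38.302 + 76.131 = 114.433 m, vs 122 m available — it stops with 122 − 114.433 = 7.567 m to spare.

Yes — it stops 7.6 m short of the obstacle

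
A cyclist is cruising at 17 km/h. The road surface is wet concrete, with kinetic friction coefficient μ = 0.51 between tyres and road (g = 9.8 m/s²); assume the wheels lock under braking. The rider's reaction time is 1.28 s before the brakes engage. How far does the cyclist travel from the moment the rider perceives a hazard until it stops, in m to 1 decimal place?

17 km/h ÷ 3.6 = 4.7222 m/s.
a = μg = 0.51 × 9.8 = 4.998 m/s².
Reaction distance = v·t_r = 4.7222 × 1.28 = 6.044 m.
Braking distance = v²/(2a) = 4.7222² / (2 × 4.998) = 22.299 / 9.996 = 2.231 m.
Total = 6.044 + 2.231 = 8.275 m.

Total stopping distance ≈ 8.3 m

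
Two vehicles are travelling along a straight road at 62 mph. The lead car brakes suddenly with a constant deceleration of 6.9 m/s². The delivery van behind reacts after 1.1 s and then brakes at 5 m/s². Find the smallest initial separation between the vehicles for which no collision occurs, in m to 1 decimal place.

62 mph × 0.44704 = 27.7165 m/s.
Leader travels v²/(2a_L) = 768.204 / 13.800 = 55.667 m before stopping.
Follower covers v·t_r = 27.7165 × 1.1 = 30.488 m while reacting, then v²/(2a_F) = 768.204 / 10.000 = 76.820 m while braking, for a total of 30.488 + 76.820 = 107.308 m.
Since a_F ≤ a_L and the follower starts braking later, the follower is never slower than the leader, so the closest approach is when both have stopped.
Minimum gap = 107.308 − 55.667 = 51.641 m.

Minimum gap ≈ 51.6 m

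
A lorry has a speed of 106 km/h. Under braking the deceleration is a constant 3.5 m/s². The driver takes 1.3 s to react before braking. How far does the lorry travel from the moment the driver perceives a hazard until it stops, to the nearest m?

Total stopping distance ≈ 162 m

106 km/h ÷ 3.6 = 29.4444 m/s.
Reaction distance = v·t_r = 29.4444 × 1.3 = 38.278 m.
Braking distance = v²/(2a) = 29.4444² / (2 × 3.500) = 866.973 / 7.000 = 123.853 m.
Total = 38.278 + 123.853 = 162.131 m.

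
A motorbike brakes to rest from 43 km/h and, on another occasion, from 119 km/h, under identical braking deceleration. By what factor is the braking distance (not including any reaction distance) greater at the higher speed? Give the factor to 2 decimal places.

Factor ≈ 7.66

Braking distance d = v²/(2a), so with a fixed, d ∝ v².
Factor = (119/43)² = 2.7674² = 7.6585.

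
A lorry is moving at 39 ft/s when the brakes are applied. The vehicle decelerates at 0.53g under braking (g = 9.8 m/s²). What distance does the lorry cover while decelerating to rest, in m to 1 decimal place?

Braking distance ≈ 13.6 m

39 ft/s × 0.3048 = 11.8872 m/s.
a = 0.53 × 9.8 = 5.194 m/s².
Braking distance = v²/(2a) = 11.8872² / (2 × 5.194) = 141.306 / 10.388 = 13.603 m.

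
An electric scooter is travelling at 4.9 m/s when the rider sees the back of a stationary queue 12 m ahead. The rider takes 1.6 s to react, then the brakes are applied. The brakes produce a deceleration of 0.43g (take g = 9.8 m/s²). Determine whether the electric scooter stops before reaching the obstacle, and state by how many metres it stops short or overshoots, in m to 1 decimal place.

Yes — it stops 1.3 m short of the obstacle

a = 0.43 × 9.8 = 4.214 m/s².
Reaction distance = 4.9000 × 1.6 = 7.840 m.
Braking distance = v²/(2a) = 24.010 / 8.428 = 2.849 m.
Total stopping distance = 7.840 + 2.849 = 10.689 m, vs 12 m available — it stops with 12 − 10.689 = 1.311 m to spare.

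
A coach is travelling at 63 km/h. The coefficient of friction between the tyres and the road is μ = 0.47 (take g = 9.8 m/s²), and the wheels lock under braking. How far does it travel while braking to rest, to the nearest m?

63 km/h ÷ 3.6 = 17.5000 m/s.
a = μg = 0.47 × 9.8 = 4.606 m/s².
Braking distance = v²/(2a) = 17.5000² / (2 × 4.606) = 306.250 / 9.212 = 33.245 m.

Braking distance ≈ 33 m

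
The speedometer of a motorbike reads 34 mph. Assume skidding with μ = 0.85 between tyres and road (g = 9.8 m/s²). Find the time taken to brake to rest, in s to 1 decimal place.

Braking time ≈ 1.8 s

34 mph × 0.44704 = 15.1994 m/s.
a = μg = 0.85 × 9.8 = 8.330 m/s².
Braking time = v/a = 15.1994 / 8.330 = 1.825 s.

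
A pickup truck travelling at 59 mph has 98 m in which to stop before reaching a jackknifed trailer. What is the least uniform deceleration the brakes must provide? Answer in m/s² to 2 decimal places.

59 mph × 0.44704 = 26.3754 m/s.
v² = 2a·d ⇒ a = v²/(2d) = 26.3754² / (2 × 98.000) = 695.662 / 196.000 = 3.5493 m/s².

Required deceleration ≈ 3.55 m/s²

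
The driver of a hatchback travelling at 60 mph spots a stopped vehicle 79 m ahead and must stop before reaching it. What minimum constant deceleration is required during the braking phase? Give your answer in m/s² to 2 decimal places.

Required deceleration ≈ 4.55 m/s²

60 mph × 0.44704 = 26.8224 m/s.
v² = 2a·d ⇒ a = v²/(2d) = 26.8224² / (2 × 79.000) = 719.441 / 158.000 = 4.5534 m/s².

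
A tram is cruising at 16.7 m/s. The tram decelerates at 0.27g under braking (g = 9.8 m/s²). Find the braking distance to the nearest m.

a = 0.27 × 9.8 = 2.646 m/s².
Braking distance = v²/(2a) = 16.7000² / (2 × 2.646) = 278.890 / 5.292 = 52.700 m.

Braking distance ≈ 53 m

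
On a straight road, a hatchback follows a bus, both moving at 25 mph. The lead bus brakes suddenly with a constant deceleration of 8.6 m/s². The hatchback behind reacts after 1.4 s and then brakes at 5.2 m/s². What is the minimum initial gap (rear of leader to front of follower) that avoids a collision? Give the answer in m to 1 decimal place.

Minimum gap ≈ 20.4 m

25 mph × 0.44704 = 11.1760 m/s.
Leader travels v²/(2a_L) = 124.903 / 17.200 = 7.262 m before stopping.
Follower covers v·t_r = 11.1760 × 1.4 = 15.646 m while reacting, then v²/(2a_F) = 124.903 / 10.400 = 12.010 m while braking, for a total of 15.646 + 12.010 = 27.656 m.
Since a_F ≤ a_L and the follower starts braking later, the follower is never slower than the leader, so the closest approach is when both have stopped.
Minimum gap = 27.656 − 7.262 = 20.394 m.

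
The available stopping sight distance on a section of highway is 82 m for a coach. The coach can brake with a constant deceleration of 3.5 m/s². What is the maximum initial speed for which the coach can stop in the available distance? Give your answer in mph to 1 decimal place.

v²/(2a) = d ⇒ v = √(2 × 3.500 × 82) = √574.00 = 23.9583 m/s.
23.9583 m/s ÷ 0.44704 = 53.593 mph.

Maximum speed ≈ 53.6 mph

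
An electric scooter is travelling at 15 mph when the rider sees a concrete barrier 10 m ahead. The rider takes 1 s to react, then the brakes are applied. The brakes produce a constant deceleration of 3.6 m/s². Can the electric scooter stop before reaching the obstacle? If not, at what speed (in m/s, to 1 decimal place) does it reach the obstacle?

15 mph × 0.44704 = 6.7056 m/s.
Reaction distance = 6.7056 × 1 = 6.706 m.
Braking distance needed to stop: v²/(2a) = 44.965 / 7.200 = 6.245 m, so total needed = 6.706 + 6.245 = 12.951 m > 10 m — it cannot stop.
Distance remaining when braking begins: 10 − 6.706 = 3.294 m.
v² = v₀² − 2a·d = 44.965 − 2 × 3.600 × 3.294 = 21.248 m²/s².
v = √21.248 = 4.610 m/s.

No — it strikes the obstacle at 4.6 m/s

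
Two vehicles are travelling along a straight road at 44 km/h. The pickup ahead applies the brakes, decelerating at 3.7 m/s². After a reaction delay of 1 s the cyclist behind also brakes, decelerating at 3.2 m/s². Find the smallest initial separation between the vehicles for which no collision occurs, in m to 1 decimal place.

44 km/h ÷ 3.6 = 12.2222 m/s.
Leader travels v²/(2a_L) = 149.382 / 7.400 = 20.187 m before stopping.
Follower covers v·t_r = 12.2222 × 1 = 12.222 m while reacting, then v²/(2a_F) = 149.382 / 6.400 = 23.341 m while braking, for a total of 12.222 + 23.341 = 35.563 m.
Since a_F ≤ a_L and the follower starts braking later, the follower is never slower than the leader, so the closest approach is when both have stopped.
Minimum gap = 35.563 − 20.187 = 15.376 m.

Minimum gap ≈ 15.4 m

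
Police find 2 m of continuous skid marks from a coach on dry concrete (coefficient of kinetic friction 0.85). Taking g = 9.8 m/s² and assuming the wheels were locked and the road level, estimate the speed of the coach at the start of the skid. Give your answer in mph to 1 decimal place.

Deceleration a = μg = 0.85 × 9.8 = 8.330 m/s².
v = √(2a·d) = √(2 × 8.330 × 2) = √33.320 = 5.7723 m/s.
= 5.7723 ÷ 0.44704 = 12.912 mph.

Initial speed ≈ 12.9 mph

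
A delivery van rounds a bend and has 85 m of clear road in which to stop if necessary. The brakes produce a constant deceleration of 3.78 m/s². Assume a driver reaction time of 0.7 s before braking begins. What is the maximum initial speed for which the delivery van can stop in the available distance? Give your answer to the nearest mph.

Stopping distance: v·t_r + v²/(2a) = 85 with t_r = 0.7 s and a = 3.780 m/s².
So v² + 5.292 v − 642.60 = 0.
Positive root: v = −a·t_r + √((a·t_r)² + 2a·d) = −2.646 + √(7.001 + 642.60) = 22.8413 m/s.
22.8413 m/s ÷ 0.44704 = 51.095 mph.

Maximum speed ≈ 51 mph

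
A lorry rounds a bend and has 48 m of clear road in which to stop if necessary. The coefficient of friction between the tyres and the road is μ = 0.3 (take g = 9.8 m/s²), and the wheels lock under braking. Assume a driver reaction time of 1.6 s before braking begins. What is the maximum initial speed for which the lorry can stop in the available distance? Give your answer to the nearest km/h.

Maximum speed ≈ 46 km/h

a = μg = 0.3 × 9.8 = 2.940 m/s².
Stopping distance: v·t_r + v²/(2a) = 48 with t_r = 1.6 s and a = 2.940 m/s².
So v² + 9.408 v − 282.24 = 0.
Positive root: v = −a·t_r + √((a·t_r)² + 2a·d) = −4.704 + √(22.128 + 282.24) = 12.7421 m/s.
12.7421 m/s × 3.6 = 45.872 km/h.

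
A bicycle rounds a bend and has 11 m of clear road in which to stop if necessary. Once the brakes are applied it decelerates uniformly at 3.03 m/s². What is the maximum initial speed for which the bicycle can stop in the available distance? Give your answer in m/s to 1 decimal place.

Maximum speed ≈ 8.2 m/s

v²/(2a) = d ⇒ v = √(2 × 3.030 × 11) = √66.66 = 8.1646 m/s.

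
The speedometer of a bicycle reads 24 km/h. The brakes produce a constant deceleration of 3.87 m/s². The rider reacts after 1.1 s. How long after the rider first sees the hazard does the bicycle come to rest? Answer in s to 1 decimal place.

Total time ≈ 2.8 s

24 km/h ÷ 3.6 = 6.6667 m/s.
Braking time = v/a = 6.6667 / 3.870 = 1.723 s.
Total = 1.1 + 1.723 = 2.823 s.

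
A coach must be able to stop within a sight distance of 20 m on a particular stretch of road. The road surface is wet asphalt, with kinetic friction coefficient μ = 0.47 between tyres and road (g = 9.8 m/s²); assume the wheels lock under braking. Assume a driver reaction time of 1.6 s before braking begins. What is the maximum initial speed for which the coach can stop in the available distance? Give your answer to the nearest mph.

Maximum speed ≈ 18 mph

a = μg = 0.47 × 9.8 = 4.606 m/s².
Stopping distance: v·t_r + v²/(2a) = 20 with t_r = 1.6 s and a = 4.606 m/s².
So v² + 14.739 v − 184.24 = 0.
Positive root: v = −a·t_r + √((a·t_r)² + 2a·d) = −7.370 + √(54.317 + 184.24) = 8.0753 m/s.
8.0753 m/s ÷ 0.44704 = 18.064 mph.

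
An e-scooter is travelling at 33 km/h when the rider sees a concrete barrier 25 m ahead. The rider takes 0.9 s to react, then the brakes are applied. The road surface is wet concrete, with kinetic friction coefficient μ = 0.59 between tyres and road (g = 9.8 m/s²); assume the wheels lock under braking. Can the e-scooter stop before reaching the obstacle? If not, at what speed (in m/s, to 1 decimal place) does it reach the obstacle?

Yes — it stops about 9.5 m short of the obstacle, so it never reaches it

33 km/h ÷ 3.6 = 9.1667 m/s.
a = μg = 0.59 × 9.8 = 5.782 m/s².
Reaction distance = 9.1667 × 0.9 = 8.250 m.
Braking distance = v²/(2a) = 84.028 / 11.564 = 7.266 m.
Total stopping distance = 8.250 + 7.266 = 15.516 m, vs 25 m available — it stops with 25 − 15.516 = 9.484 m to spare.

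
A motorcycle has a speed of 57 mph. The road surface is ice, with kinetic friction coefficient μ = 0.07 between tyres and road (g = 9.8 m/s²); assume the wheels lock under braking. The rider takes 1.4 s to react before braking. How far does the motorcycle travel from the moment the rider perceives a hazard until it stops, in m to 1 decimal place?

Total stopping distance ≈ 508.9 m

57 mph × 0.44704 = 25.4813 m/s.
a = μg = 0.07 × 9.8 = 0.686 m/s².
Reaction distance = v·t_r = 25.4813 × 1.4 = 35.674 m.
Braking distance = v²/(2a) = 25.4813² / (2 × 0.686) = 649.297 / 1.372 = 473.249 m.
Total = 35.674 + 473.249 = 508.923 m.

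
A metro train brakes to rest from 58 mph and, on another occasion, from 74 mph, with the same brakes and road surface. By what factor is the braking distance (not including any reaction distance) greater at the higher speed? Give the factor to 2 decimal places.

Braking distance d = v²/(2a), so with a fixed, d ∝ v².
Factor = (74/58)² = 1.2759² = 1.6279.

Factor ≈ 1.63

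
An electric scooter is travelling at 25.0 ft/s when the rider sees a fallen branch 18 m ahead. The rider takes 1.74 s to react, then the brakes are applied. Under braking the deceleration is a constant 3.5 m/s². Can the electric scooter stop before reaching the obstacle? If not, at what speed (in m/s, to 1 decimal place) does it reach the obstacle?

No — it strikes the obstacle at 5.0 m/s

25 ft/s × 0.3048 = 7.6200 m/s.
Reaction distance = 7.6200 × 1.74 = 13.259 m.
Braking distance needed to stop: v²/(2a) = 58.064 / 7.000 = 8.295 m, so total needed = 13.259 + 8.295 = 21.554 m > 18 m — it cannot stop.
Distance remaining when braking begins: 18 − 13.259 = 4.741 m.
v² = v₀² − 2a·d = 58.064 − 2 × 3.500 × 4.741 = 24.877 m²/s².
v = √24.877 = 4.988 m/s.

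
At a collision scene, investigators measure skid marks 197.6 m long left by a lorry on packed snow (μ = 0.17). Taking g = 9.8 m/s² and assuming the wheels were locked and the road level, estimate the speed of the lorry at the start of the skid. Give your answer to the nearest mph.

Initial speed ≈ 57 mph

Deceleration a = μg = 0.17 × 9.8 = 1.666 m/s².
v = √(2a·d) = √(2 × 1.666 × 197.6) = √658.403 = 25.6594 m/s.
= 25.6594 ÷ 0.44704 = 57.398 mph.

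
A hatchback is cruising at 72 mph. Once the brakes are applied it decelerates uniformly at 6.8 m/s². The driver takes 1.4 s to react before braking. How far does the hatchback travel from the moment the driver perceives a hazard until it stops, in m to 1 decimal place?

72 mph × 0.44704 = 32.1869 m/s.
Reaction distance = v·t_r = 32.1869 × 1.4 = 45.062 m.
Braking distance = v²/(2a) = 32.1869² / (2 × 6.800) = 1035.997 / 13.600 = 76.176 m.
Total = 45.062 + 76.176 = 121.238 m.

Total stopping distance ≈ 121.2 m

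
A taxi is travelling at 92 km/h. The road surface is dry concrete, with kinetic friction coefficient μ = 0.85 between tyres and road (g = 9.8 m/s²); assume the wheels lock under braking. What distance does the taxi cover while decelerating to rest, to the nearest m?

92 km/h ÷ 3.6 = 25.5556 m/s.
a = μg = 0.85 × 9.8 = 8.330 m/s².
Braking distance = v²/(2a) = 25.5556² / (2 × 8.330) = 653.089 / 16.660 = 39.201 m.

Braking distance ≈ 39 m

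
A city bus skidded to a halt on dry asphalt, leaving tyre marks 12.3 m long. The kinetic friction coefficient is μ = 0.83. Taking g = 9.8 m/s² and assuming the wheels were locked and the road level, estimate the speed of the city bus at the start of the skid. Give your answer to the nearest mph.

Initial speed ≈ 32 mph

Deceleration a = μg = 0.83 × 9.8 = 8.134 m/s².
v = √(2a·d) = √(2 × 8.134 × 12.3) = √200.096 = 14.1455 m/s.
= 14.1455 ÷ 0.44704 = 31.643 mph.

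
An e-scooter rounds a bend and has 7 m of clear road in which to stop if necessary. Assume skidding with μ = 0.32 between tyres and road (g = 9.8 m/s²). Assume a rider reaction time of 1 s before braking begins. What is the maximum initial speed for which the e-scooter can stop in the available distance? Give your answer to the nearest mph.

Maximum speed ≈ 9 mph

a = μg = 0.32 × 9.8 = 3.136 m/s².
Stopping distance: v·t_r + v²/(2a) = 7 with t_r = 1 s and a = 3.136 m/s².
So v² + 6.272 v − 43.90 = 0.
Positive root: v = −a·t_r + √((a·t_r)² + 2a·d) = −3.136 + √(9.834 + 43.90) = 4.1943 m/s.
4.1943 m/s ÷ 0.44704 = 9.382 mph.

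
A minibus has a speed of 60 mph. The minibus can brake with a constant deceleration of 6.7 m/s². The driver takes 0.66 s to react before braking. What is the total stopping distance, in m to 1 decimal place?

Total stopping distance ≈ 71.4 m

60 mph × 0.44704 = 26.8224 m/s.
Reaction distance = v·t_r = 26.8224 × 0.66 = 17.703 m.
Braking distance = v²/(2a) = 26.8224² / (2 × 6.700) = 719.441 / 13.400 = 53.690 m.
Total = 17.703 + 53.690 = 71.393 m.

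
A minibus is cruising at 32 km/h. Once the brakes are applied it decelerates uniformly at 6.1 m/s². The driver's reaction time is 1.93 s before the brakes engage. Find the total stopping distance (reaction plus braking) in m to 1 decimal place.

32 km/h ÷ 3.6 = 8.8889 m/s.
Reaction distance = v·t_r = 8.8889 × 1.93 = 17.156 m.
Braking distance = v²/(2a) = 8.8889² / (2 × 6.100) = 79.013 / 12.200 = 6.476 m.
Total = 17.156 + 6.476 = 23.632 m.

Total stopping distance ≈ 23.6 m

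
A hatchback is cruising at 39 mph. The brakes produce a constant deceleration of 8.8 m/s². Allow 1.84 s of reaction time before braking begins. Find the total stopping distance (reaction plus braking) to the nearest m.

39 mph × 0.44704 = 17.4346 m/s.
Reaction distance = v·t_r = 17.4346 × 1.84 = 32.080 m.
Braking distance = v²/(2a) = 17.4346² / (2 × 8.800) = 303.965 / 17.600 = 17.271 m.
Total = 32.080 + 17.271 = 49.351 m.

Total stopping distance ≈ 49 m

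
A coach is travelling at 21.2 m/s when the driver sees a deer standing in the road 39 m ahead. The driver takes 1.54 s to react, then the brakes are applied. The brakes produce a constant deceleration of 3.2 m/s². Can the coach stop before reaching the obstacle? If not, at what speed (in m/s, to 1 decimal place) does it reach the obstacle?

Reaction distance = 21.2000 × 1.54 = 32.648 m.
Braking distance needed to stop: v²/(2a) = 449.440 / 6.400 = 70.225 m, so total needed = 32.648 + 70.225 = 102.873 m > 39 m — it cannot stop.
Distance remaining when braking begins: 39 − 32.648 = 6.352 m.
v² = v₀² − 2a·d = 449.440 − 2 × 3.200 × 6.352 = 408.787 m²/s².
v = √408.787 = 20.218 m/s.

No — it strikes the obstacle at 20.2 m/s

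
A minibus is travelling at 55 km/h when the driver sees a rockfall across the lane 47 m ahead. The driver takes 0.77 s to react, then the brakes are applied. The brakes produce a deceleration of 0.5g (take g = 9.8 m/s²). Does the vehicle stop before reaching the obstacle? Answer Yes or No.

55 km/h ÷ 3.6 = 15.2778 m/s.
a = 0.5 × 9.8 = 4.900 m/s².
Reaction distance = 15.2778 × 0.77 = 11.764 m.
Braking distance = v²/(2a) = 233.411 / 9.800 = 23.817 m.
Total stopping distance = 11.764 + 23.817 = 35.581 m, vs 47 m available — it stops with 47 − 35.581 = 11.419 m to spare.

Yes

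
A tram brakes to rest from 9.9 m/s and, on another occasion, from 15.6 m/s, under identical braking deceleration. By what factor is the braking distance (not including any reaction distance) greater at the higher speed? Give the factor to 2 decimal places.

Factor ≈ 2.48

Braking distance d = v²/(2a), so with a fixed, d ∝ v².
Factor = (15.6/9.9)² = 1.5758² = 2.4831.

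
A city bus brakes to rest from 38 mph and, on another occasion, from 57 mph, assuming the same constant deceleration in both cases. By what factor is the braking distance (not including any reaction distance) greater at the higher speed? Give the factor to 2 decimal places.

Factor ≈ 2.25

Braking distance d = v²/(2a), so with a fixed, d ∝ v².
Factor = (57/38)² = 1.5000² = 2.2500.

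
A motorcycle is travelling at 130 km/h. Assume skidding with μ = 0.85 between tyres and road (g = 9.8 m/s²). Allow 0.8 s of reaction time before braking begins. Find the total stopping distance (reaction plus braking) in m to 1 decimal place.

130 km/h ÷ 3.6 = 36.1111 m/s.
a = μg = 0.85 × 9.8 = 8.330 m/s².
Reaction distance = v·t_r = 36.1111 × 0.8 = 28.889 m.
Braking distance = v²/(2a) = 36.1111² / (2 × 8.330) = 1304.012 / 16.660 = 78.272 m.
Total = 28.889 + 78.272 = 107.161 m.

Total stopping distance ≈ 107.2 m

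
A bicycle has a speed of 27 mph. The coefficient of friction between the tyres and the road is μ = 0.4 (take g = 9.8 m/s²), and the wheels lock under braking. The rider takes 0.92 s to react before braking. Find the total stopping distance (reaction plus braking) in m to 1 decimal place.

Total stopping distance ≈ 29.7 m

27 mph × 0.44704 = 12.0701 m/s.
a = μg = 0.4 × 9.8 = 3.920 m/s².
Reaction distance = v·t_r = 12.0701 × 0.92 = 11.104 m.
Braking distance = v²/(2a) = 12.0701² / (2 × 3.920) = 145.687 / 7.840 = 18.583 m.
Total = 11.104 + 18.583 = 29.687 m.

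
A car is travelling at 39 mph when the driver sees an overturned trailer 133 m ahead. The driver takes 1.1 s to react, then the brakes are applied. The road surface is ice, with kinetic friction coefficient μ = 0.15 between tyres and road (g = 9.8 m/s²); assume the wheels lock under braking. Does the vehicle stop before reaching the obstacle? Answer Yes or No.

Yes

39 mph × 0.44704 = 17.4346 m/s.
a = μg = 0.15 × 9.8 = 1.470 m/s².
Reaction distance = 17.4346 × 1.1 = 19.178 m.
Braking distance = v²/(2a) = 303.965 / 2.940 = 103.389 m.
Total stopping distance = 19.178 + 103.389 = 122.567 m, vs 133 m available — it stops with 133 − 122.567 = 10.433 m to spare.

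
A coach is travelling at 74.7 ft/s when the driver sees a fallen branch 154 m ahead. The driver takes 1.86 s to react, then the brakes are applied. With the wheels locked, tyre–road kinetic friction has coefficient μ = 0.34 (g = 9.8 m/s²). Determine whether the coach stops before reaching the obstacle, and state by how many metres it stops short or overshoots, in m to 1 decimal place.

Yes — it stops 33.9 m short of the obstacle

74.7 ft/s × 0.3048 = 22.7686 m/s.
a = μg = 0.34 × 9.8 = 3.332 m/s².
Reaction distance = 22.7686 × 1.86 = 42.350 m.
Braking distance = v²/(2a) = 518.409 / 6.664 = 77.792 m.
Total stopping distance = 42.350 + 77.792 = 120.142 m, vs 154 m available — it stops with 154 − 120.142 = 33.858 m to spare.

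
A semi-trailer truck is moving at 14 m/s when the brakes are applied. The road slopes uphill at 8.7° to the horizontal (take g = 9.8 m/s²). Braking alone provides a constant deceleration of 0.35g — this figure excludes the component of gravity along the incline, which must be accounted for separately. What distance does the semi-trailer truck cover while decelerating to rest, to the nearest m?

Braking distance ≈ 20 m

a = 0.35 × 9.8 = 3.430 m/s².
Gravity along the uphill slope adds to the braking deceleration: a_eff = 3.430 + 9.8·sin 8.7° = 3.430 + 1.482 = 4.912 m/s².
Braking distance = v²/(2a) = 14.0000² / (2 × 4.912) = 196.000 / 9.824 = 19.951 m.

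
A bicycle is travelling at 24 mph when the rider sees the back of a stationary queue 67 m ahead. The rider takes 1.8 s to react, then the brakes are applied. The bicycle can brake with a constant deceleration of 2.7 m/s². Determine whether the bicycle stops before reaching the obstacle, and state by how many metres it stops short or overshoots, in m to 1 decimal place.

Yes — it stops 26.4 m short of the obstacle

24 mph × 0.44704 = 10.7290 m/s.
Reaction distance = 10.7290 × 1.8 = 19.312 m.
Braking distance = v²/(2a) = 115.111 / 5.400 = 21.317 m.
Total stopping distance = 19.312 + 21.317 = 40.629 m, vs 67 m available — it stops with 67 − 40.629 = 26.371 m to spare.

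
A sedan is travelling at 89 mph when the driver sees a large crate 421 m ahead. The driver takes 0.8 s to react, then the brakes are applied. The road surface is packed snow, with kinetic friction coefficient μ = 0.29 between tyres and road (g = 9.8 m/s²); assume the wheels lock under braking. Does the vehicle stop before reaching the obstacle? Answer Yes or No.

Yes

89 mph × 0.44704 = 39.7866 m/s.
a = μg = 0.29 × 9.8 = 2.842 m/s².
Reaction distance = 39.7866 × 0.8 = 31.829 m.
Braking distance = v²/(2a) = 1582.974 / 5.684 = 278.496 m.
Total stopping distance = 31.829 + 278.496 = 310.325 m, vs 421 m available — it stops with 421 − 310.325 = 110.675 m to spare.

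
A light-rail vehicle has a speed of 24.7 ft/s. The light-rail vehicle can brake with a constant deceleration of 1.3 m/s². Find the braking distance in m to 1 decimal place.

Braking distance ≈ 21.8 m

24.7 ft/s × 0.3048 = 7.5286 m/s.
Braking distance = v²/(2a) = 7.5286² / (2 × 1.300) = 56.680 / 2.600 = 21.800 m.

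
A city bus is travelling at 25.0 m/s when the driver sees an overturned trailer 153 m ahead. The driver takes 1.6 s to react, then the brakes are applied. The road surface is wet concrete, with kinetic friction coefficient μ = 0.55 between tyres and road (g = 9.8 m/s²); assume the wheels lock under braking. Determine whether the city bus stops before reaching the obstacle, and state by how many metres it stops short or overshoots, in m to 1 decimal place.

a = μg = 0.55 × 9.8 = 5.390 m/s².
Reaction distance = 25.0000 × 1.6 = 40.000 m.
Braking distance = v²/(2a) = 625.000 / 10.780 = 57.978 m.
Total stopping distance = 40.000 + 57.978 = 97.978 m, vs 153 m available — it stops with 153 − 97.978 = 55.022 m to spare.

Yes — it stops 55.0 m short of the obstacle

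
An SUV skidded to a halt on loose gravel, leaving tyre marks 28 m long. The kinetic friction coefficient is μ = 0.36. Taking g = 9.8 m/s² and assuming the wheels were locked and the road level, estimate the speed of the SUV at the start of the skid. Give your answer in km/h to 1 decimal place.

Deceleration a = μg = 0.36 × 9.8 = 3.528 m/s².
v = √(2a·d) = √(2 × 3.528 × 28) = √197.568 = 14.0559 m/s.
= 14.0559 × 3.6 = 50.601 km/h.

Initial speed ≈ 50.6 km/h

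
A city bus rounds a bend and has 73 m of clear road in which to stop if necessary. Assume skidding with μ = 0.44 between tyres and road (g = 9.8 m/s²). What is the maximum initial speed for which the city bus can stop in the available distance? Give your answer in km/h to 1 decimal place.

a = μg = 0.44 × 9.8 = 4.312 m/s².
v²/(2a) = d ⇒ v = √(2 × 4.312 × 73) = √629.55 = 25.0908 m/s.
25.0908 m/s × 3.6 = 90.327 km/h.

Maximum speed ≈ 90.3 km/h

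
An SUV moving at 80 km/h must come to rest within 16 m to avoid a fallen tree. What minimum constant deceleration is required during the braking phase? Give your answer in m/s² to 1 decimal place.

80 km/h ÷ 3.6 = 22.2222 m/s.
v² = 2a·d ⇒ a = v²/(2d) = 22.2222² / (2 × 16.000) = 493.826 / 32.000 = 15.4321 m/s².

Required deceleration ≈ 15.4 m/s²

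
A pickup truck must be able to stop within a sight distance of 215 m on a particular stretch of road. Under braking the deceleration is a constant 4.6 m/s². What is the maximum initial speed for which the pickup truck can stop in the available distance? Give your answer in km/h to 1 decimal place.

v²/(2a) = d ⇒ v = √(2 × 4.600 × 215) = √1978.00 = 44.4747 m/s.
44.4747 m/s × 3.6 = 160.109 km/h.

Maximum speed ≈ 160.1 km/h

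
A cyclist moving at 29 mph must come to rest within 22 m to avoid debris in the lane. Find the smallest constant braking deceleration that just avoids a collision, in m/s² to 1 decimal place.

29 mph × 0.44704 = 12.9642 m/s.
v² = 2a·d ⇒ a = v²/(2d) = 12.9642² / (2 × 22.000) = 168.070 / 44.000 = 3.8198 m/s².

Required deceleration ≈ 3.8 m/s²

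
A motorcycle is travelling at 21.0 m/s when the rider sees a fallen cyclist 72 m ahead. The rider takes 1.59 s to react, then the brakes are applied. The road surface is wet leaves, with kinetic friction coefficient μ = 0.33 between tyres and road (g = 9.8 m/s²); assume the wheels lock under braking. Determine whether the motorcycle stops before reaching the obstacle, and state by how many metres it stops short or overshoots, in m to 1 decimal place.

a = μg = 0.33 × 9.8 = 3.234 m/s².
Reaction distance = 21.0000 × 1.59 = 33.390 m.
Braking distance = v²/(2a) = 441.000 / 6.468 = 68.182 m.
Total stopping distance = 33.390 + 68.182 = 101.572 m, vs 72 m available — it cannot stop in time and overshoots by 101.572 − 72 = 29.572 m.

No — it overshoots by 29.6 m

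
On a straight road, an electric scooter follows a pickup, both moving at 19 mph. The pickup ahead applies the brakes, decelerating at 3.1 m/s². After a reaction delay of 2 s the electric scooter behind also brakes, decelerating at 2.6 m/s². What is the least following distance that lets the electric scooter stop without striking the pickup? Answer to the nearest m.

19 mph × 0.44704 = 8.4938 m/s.
Leader travels v²/(2a_L) = 72.145 / 6.200 = 11.636 m before stopping.
Follower covers v·t_r = 8.4938 × 2 = 16.988 m while reacting, then v²/(2a_F) = 72.145 / 5.200 = 13.874 m while braking, for a total of 16.988 + 13.874 = 30.862 m.
Since a_F ≤ a_L and the follower starts braking later, the follower is never slower than the leader, so the closest approach is when both have stopped.
Minimum gap = 30.862 − 11.636 = 19.226 m.

Minimum gap ≈ 19 m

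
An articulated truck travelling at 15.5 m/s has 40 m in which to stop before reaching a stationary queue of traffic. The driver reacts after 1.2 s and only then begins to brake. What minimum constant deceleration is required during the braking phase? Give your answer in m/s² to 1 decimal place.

Distance covered during reaction = 15.5000 × 1.2 = 18.600 m.
Distance available for braking: 40 − 18.600 = 21.400 m.
v² = 2a·d ⇒ a = v²/(2d) = 15.5000² / (2 × 21.400) = 240.250 / 42.800 = 5.6133 m/s².

Required deceleration ≈ 5.6 m/s²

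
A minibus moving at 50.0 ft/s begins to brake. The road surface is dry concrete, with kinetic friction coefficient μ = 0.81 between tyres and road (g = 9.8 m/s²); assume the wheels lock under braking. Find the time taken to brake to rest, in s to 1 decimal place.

Braking time ≈ 1.9 s

50 ft/s × 0.3048 = 15.2400 m/s.
a = μg = 0.81 × 9.8 = 7.938 m/s².
Braking time = v/a = 15.2400 / 7.938 = 1.920 s.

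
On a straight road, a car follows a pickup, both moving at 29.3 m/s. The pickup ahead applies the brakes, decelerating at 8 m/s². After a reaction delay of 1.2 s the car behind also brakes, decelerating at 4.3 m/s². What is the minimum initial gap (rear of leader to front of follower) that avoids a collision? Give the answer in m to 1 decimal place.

Leader travels v²/(2a_L) = 858.490 / 16.000 = 53.656 m before stopping.
Follower covers v·t_r = 29.3000 × 1.2 = 35.160 m while reacting, then v²/(2a_F) = 858.490 / 8.600 = 99.824 m while braking, for a total of 35.160 + 99.824 = 134.984 m.
Since a_F ≤ a_L and the follower starts braking later, the follower is never slower than the leader, so the closest approach is when both have stopped.
Minimum gap = 134.984 − 53.656 = 81.328 m.

Minimum gap ≈ 81.3 m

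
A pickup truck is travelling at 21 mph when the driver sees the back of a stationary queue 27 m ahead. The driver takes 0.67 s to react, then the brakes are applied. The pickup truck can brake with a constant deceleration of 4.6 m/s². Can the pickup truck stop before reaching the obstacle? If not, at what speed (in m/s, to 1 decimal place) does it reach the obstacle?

Yes — it stops about 11.1 m short of the obstacle, so it never reaches it

21 mph × 0.44704 = 9.3878 m/s.
Reaction distance = 9.3878 × 0.67 = 6.290 m.
Braking distance = v²/(2a) = 88.131 / 9.200 = 9.579 m.
Total stopping distance = 6.290 + 9.579 = 15.869 m, vs 27 m available — it stops with 27 − 15.869 = 11.131 m to spare.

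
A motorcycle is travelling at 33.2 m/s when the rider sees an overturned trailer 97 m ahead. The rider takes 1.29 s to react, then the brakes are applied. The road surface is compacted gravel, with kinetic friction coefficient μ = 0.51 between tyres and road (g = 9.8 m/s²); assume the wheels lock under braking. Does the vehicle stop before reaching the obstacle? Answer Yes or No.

a = μg = 0.51 × 9.8 = 4.998 m/s².
Reaction distance = 33.2000 × 1.29 = 42.828 m.
Braking distance = v²/(2a) = 1102.240 / 9.996 = 110.268 m.
Total stopping distance = 42.828 + 110.268 = 153.096 m, vs 97 m available — it cannot stop in time and overshoots by 153.096 − 97 = 56.096 m.

No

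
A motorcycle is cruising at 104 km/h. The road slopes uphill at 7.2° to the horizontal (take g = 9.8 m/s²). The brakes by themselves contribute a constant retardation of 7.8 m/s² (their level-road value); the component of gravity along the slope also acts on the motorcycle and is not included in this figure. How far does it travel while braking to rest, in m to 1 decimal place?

Braking distance ≈ 46.2 m

104 km/h ÷ 3.6 = 28.8889 m/s.
Gravity along the uphill slope adds to the braking deceleration: a_eff = 7.800 + 9.8·sin 7.2° = 7.800 + 1.228 = 9.028 m/s².
Braking distance = v²/(2a) = 28.8889² / (2 × 9.028) = 834.569 / 18.056 = 46.221 m.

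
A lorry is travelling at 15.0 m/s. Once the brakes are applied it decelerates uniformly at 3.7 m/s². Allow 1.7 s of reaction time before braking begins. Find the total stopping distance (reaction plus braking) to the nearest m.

Reaction distance = v·t_r = 15.0000 × 1.7 = 25.500 m.
Braking distance = v²/(2a) = 15.0000² / (2 × 3.700) = 225.000 / 7.400 = 30.405 m.
Total = 25.500 + 30.405 = 55.905 m.

Total stopping distance ≈ 56 m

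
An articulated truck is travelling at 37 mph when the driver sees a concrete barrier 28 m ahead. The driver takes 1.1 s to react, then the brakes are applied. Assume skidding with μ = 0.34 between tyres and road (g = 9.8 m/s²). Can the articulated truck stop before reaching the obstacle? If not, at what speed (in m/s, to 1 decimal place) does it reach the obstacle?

No — it strikes the obstacle at 14.4 m/s

37 mph × 0.44704 = 16.5405 m/s.
a = μg = 0.34 × 9.8 = 3.332 m/s².
Reaction distance = 16.5405 × 1.1 = 18.195 m.
Braking distance needed to stop: v²/(2a) = 273.588 / 6.664 = 41.055 m, so total needed = 18.195 + 41.055 = 59.250 m > 28 m — it cannot stop.
Distance remaining when braking begins: 28 − 18.195 = 9.805 m.
v² = v₀² − 2a·d = 273.588 − 2 × 3.332 × 9.805 = 208.247 m²/s².
v = √208.247 = 14.431 m/s.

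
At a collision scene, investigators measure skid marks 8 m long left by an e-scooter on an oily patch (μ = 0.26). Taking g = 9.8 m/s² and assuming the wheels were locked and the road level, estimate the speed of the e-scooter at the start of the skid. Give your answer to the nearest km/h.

Deceleration a = μg = 0.26 × 9.8 = 2.548 m/s².
v = √(2a·d) = √(2 × 2.548 × 8) = √40.768 = 6.3850 m/s.
= 6.3850 × 3.6 = 22.986 km/h.

Initial speed ≈ 23 km/h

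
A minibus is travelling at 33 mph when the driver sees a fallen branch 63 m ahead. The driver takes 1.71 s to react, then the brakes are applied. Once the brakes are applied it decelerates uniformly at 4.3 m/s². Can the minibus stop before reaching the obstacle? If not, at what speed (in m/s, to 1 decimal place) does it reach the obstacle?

33 mph × 0.44704 = 14.7523 m/s.
Reaction distance = 14.7523 × 1.71 = 25.226 m.
Braking distance = v²/(2a) = 217.630 / 8.600 = 25.306 m.
Total stopping distance = 25.226 + 25.306 = 50.532 m, vs 63 m available — it stops with 63 − 50.532 = 12.468 m to spare.

Yes — it stops about 12.5 m short of the obstacle, so it never reaches it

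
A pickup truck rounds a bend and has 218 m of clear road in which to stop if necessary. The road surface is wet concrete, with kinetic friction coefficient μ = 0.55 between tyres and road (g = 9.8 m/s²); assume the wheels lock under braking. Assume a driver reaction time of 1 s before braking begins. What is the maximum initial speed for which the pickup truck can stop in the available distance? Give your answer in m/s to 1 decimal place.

a = μg = 0.55 × 9.8 = 5.390 m/s².
Stopping distance: v·t_r + v²/(2a) = 218 with t_r = 1 s and a = 5.390 m/s².
So v² + 10.780 v − 2350.04 = 0.
Positive root: v = −a·t_r + √((a·t_r)² + 2a·d) = −5.390 + √(29.052 + 2350.04) = 43.3859 m/s.

Maximum speed ≈ 43.4 m/s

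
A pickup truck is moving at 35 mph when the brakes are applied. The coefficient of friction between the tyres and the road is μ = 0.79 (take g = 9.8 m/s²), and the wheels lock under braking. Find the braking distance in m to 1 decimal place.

Braking distance ≈ 15.8 m

35 mph × 0.44704 = 15.6464 m/s.
a = μg = 0.79 × 9.8 = 7.742 m/s².
Braking distance = v²/(2a) = 15.6464² / (2 × 7.742) = 244.810 / 15.484 = 15.811 m.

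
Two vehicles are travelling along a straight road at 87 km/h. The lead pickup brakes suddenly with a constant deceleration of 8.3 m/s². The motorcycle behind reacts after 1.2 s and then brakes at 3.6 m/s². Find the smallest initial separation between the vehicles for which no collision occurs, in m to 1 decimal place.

87 km/h ÷ 3.6 = 24.1667 m/s.
Leader travels v²/(2a_L) = 584.029 / 16.600 = 35.182 m before stopping.
Follower covers v·t_r = 24.1667 × 1.2 = 29.000 m while reacting, then v²/(2a_F) = 584.029 / 7.200 = 81.115 m while braking, for a total of 29.000 + 81.115 = 110.115 m.
Since a_F ≤ a_L and the follower starts braking later, the follower is never slower than the leader, so the closest approach is when both have stopped.
Minimum gap = 110.115 − 35.182 = 74.933 m.

Minimum gap ≈ 74.9 m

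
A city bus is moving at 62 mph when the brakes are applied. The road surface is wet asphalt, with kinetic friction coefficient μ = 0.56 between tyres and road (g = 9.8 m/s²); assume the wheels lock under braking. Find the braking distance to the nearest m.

62 mph × 0.44704 = 27.7165 m/s.
a = μg = 0.56 × 9.8 = 5.488 m/s².
Braking distance = v²/(2a) = 27.7165² / (2 × 5.488) = 768.204 / 10.976 = 69.989 m.

Braking distance ≈ 70 m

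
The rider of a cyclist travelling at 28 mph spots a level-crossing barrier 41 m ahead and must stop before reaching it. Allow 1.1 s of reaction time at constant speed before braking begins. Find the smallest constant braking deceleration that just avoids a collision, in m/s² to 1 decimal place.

28 mph × 0.44704 = 12.5171 m/s.
Distance covered during reaction = 12.5171 × 1.1 = 13.769 m.
Distance available for braking: 41 − 13.769 = 27.231 m.
v² = 2a·d ⇒ a = v²/(2d) = 12.5171² / (2 × 27.231) = 156.678 / 54.462 = 2.8768 m/s².

Required deceleration ≈ 2.9 m/s²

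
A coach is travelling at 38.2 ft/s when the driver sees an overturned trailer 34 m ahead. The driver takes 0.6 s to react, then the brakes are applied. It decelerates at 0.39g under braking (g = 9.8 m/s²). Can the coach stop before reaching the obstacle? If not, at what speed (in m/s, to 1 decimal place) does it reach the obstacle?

38.2 ft/s × 0.3048 = 11.6434 m/s.
a = 0.39 × 9.8 = 3.822 m/s².
Reaction distance = 11.6434 × 0.6 = 6.986 m.
Braking distance = v²/(2a) = 135.569 / 7.644 = 17.735 m.
Total stopping distance = 6.986 + 17.735 = 24.721 m, vs 34 m available — it stops with 34 − 24.721 = 9.279 m to spare.

Yes — it stops about 9.3 m short of the obstacle, so it never reaches it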